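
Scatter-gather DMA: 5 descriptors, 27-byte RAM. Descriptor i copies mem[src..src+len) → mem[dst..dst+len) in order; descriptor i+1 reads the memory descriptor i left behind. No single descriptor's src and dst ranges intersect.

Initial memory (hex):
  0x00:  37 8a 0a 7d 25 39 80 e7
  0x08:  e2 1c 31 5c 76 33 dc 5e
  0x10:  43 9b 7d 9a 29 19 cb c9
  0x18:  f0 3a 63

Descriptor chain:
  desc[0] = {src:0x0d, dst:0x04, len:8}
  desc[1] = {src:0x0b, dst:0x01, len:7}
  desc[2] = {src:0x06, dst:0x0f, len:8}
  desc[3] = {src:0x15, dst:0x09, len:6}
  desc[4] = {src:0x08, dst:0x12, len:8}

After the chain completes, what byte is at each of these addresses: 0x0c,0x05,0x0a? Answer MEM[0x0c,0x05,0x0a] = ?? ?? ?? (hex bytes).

MEM[0x0c,0x05,0x0a] = f0 5e 33

[0] 0x0d->0x04 len=8 : 33 dc 5e 43 9b 7d 9a 29
[1] 0x0b->0x01 len=7 : 29 76 33 dc 5e 43 9b
[2] 0x06->0x0f len=8 : 43 9b 9b 7d 9a 29 76 33
[3] 0x15->0x09 len=6 : 76 33 c9 f0 3a 63
[4] 0x08->0x12 len=8 : 9b 76 33 c9 f0 3a 63 43
query mem[0x0c]=0xf0, mem[0x05]=0x5e, mem[0x0a]=0x33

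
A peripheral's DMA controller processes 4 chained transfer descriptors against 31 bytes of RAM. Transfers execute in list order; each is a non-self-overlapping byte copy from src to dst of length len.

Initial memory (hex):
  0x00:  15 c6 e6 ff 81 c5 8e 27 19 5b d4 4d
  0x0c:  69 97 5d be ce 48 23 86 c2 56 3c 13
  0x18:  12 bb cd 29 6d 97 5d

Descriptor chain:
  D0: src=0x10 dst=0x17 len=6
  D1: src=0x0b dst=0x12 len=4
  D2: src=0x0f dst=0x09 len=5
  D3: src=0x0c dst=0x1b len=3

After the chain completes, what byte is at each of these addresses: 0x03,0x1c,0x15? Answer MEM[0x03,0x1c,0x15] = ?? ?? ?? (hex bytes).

MEM[0x03,0x1c,0x15] = ff 69 5d

  after D0: wrote 6B at 0x17 = ce482386c256
  after D1: wrote 4B at 0x12 = 4d69975d
  after D2: wrote 5B at 0x09 = bece484d69
  after D3: wrote 3B at 0x1b = 4d695d
query mem[0x03]=0xff, mem[0x1c]=0x69, mem[0x15]=0x5d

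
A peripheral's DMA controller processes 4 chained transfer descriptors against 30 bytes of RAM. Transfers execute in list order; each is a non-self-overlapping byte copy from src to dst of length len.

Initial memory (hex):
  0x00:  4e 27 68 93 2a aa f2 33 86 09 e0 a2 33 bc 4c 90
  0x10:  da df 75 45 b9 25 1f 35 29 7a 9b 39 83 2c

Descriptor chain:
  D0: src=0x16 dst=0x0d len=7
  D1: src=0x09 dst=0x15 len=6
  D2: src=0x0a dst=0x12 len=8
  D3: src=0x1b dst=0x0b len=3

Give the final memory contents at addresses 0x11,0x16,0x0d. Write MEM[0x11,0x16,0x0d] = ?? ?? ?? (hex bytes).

[0] 0x16->0x0d len=7 : 1f 35 29 7a 9b 39 83
[1] 0x09->0x15 len=6 : 09 e0 a2 33 1f 35
[2] 0x0a->0x12 len=8 : e0 a2 33 1f 35 29 7a 9b
[3] 0x1b->0x0b len=3 : 39 83 2c
query mem[0x11]=0x9b, mem[0x16]=0x35, mem[0x0d]=0x2c

MEM[0x11,0x16,0x0d] = 9b 35 2c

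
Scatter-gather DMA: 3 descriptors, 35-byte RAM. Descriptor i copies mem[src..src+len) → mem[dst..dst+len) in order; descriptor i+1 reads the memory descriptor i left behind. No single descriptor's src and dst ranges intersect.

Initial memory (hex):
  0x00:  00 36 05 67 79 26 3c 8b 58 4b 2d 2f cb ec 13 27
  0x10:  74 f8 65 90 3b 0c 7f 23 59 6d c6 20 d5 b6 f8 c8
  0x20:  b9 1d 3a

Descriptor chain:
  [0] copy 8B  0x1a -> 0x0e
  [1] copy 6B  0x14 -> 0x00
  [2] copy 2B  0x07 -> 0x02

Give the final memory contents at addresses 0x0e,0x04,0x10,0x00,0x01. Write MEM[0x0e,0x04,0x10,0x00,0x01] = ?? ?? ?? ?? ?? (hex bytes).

MEM[0x0e,0x04,0x10,0x00,0x01] = c6 59 d5 b9 1d

D0: mem[0x0e..0x15] <- [c6 20 d5 b6 f8 c8 b9 1d]
D1: mem[0x00..0x05] <- [b9 1d 7f 23 59 6d]
D2: mem[0x02..0x03] <- [8b 58]
query mem[0x0e]=0xc6, mem[0x04]=0x59, mem[0x10]=0xd5, mem[0x00]=0xb9, mem[0x01]=0x1d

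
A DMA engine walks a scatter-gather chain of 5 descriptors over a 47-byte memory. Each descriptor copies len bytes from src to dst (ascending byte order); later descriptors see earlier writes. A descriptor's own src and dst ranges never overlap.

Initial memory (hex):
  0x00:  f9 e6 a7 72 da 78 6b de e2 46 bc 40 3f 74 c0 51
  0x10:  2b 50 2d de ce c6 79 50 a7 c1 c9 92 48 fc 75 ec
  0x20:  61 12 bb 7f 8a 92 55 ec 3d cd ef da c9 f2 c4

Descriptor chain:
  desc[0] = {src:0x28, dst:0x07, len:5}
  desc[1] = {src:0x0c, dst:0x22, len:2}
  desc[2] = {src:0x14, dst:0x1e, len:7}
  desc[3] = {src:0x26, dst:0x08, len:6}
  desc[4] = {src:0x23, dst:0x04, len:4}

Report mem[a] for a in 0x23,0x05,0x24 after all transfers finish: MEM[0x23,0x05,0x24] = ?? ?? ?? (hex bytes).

  after D0: wrote 5B at 0x07 = 3dcdefdac9
  after D1: wrote 2B at 0x22 = 3f74
  after D2: wrote 7B at 0x1e = cec67950a7c1c9
  after D3: wrote 6B at 0x08 = 55ec3dcdefda
  after D4: wrote 4B at 0x04 = c1c99255
query mem[0x23]=0xc1, mem[0x05]=0xc9, mem[0x24]=0xc9

MEM[0x23,0x05,0x24] = c1 c9 c9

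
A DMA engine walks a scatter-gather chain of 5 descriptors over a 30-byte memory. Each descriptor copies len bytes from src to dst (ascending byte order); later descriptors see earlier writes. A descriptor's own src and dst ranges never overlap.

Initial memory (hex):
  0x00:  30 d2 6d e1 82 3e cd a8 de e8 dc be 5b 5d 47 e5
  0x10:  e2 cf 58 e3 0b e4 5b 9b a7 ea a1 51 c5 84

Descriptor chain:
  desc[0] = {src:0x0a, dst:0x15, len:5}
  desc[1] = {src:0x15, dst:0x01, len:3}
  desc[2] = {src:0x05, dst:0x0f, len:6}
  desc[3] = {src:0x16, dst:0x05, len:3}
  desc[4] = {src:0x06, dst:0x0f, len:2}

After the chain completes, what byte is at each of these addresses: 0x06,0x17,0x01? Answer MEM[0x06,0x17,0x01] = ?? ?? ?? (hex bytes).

MEM[0x06,0x17,0x01] = 5b 5b dc

#0 dst[0x15+5] := {0xdc,0xbe,0x5b,0x5d,0x47}
#1 dst[0x01+3] := {0xdc,0xbe,0x5b}
#2 dst[0x0f+6] := {0x3e,0xcd,0xa8,0xde,0xe8,0xdc}
#3 dst[0x05+3] := {0xbe,0x5b,0x5d}
#4 dst[0x0f+2] := {0x5b,0x5d}
query mem[0x06]=0x5b, mem[0x17]=0x5b, mem[0x01]=0xdc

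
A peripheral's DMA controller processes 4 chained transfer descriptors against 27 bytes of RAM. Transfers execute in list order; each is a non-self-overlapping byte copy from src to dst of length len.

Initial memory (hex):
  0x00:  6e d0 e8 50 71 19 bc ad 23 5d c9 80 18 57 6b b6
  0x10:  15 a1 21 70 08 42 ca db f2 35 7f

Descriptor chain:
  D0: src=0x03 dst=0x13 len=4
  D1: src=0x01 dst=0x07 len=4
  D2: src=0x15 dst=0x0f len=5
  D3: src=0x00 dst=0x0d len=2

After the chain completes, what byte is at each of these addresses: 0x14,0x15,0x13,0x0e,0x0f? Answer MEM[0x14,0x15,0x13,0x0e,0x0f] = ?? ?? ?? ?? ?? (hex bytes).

#0 dst[0x13+4] := {0x50,0x71,0x19,0xbc}
#1 dst[0x07+4] := {0xd0,0xe8,0x50,0x71}
#2 dst[0x0f+5] := {0x19,0xbc,0xdb,0xf2,0x35}
#3 dst[0x0d+2] := {0x6e,0xd0}
query mem[0x14]=0x71, mem[0x15]=0x19, mem[0x13]=0x35, mem[0x0e]=0xd0, mem[0x0f]=0x19

MEM[0x14,0x15,0x13,0x0e,0x0f] = 71 19 35 d0 19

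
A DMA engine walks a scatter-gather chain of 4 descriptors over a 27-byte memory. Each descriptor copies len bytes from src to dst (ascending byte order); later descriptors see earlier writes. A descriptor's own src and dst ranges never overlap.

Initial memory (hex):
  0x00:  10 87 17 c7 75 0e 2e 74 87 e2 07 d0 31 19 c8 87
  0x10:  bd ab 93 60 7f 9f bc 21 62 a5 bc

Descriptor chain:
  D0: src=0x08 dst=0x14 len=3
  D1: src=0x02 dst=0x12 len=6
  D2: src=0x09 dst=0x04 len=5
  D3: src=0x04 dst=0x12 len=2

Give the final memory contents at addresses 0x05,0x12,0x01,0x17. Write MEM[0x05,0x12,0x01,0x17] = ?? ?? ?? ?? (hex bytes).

  after D0: wrote 3B at 0x14 = 87e207
  after D1: wrote 6B at 0x12 = 17c7750e2e74
  after D2: wrote 5B at 0x04 = e207d03119
  after D3: wrote 2B at 0x12 = e207
query mem[0x05]=0x07, mem[0x12]=0xe2, mem[0x01]=0x87, mem[0x17]=0x74

MEM[0x05,0x12,0x01,0x17] = 07 e2 87 74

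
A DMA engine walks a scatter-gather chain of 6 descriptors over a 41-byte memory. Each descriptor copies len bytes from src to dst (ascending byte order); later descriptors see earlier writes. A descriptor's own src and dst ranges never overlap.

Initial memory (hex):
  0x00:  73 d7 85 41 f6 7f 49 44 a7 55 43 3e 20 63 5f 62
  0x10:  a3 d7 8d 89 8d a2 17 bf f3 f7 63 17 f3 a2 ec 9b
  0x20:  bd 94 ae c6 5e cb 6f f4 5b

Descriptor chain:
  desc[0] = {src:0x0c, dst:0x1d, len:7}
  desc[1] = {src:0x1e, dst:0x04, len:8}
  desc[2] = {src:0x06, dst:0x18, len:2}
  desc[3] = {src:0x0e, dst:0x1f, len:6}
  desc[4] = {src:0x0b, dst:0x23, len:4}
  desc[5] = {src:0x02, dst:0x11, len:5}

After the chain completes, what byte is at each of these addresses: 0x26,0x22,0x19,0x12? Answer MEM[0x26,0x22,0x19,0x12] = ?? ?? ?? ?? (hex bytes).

  after D0: wrote 7B at 0x1d = 20635f62a3d78d
  after D1: wrote 8B at 0x04 = 635f62a3d78d5ecb
  after D2: wrote 2B at 0x18 = 62a3
  after D3: wrote 6B at 0x1f = 5f62a3d78d89
  after D4: wrote 4B at 0x23 = cb20635f
  after D5: wrote 5B at 0x11 = 8541635f62
query mem[0x26]=0x5f, mem[0x22]=0xd7, mem[0x19]=0xa3, mem[0x12]=0x41

MEM[0x26,0x22,0x19,0x12] = 5f d7 a3 41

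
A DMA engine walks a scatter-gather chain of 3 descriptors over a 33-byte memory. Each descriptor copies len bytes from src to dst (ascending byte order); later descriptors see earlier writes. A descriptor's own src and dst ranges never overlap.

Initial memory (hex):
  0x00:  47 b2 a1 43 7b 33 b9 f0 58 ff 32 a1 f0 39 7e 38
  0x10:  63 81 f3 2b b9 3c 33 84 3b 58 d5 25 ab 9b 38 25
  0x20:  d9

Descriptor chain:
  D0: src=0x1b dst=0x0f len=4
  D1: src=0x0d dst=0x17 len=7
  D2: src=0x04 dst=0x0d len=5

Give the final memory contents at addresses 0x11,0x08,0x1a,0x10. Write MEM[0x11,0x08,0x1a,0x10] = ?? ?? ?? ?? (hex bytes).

MEM[0x11,0x08,0x1a,0x10] = 58 58 ab f0

  after D0: wrote 4B at 0x0f = 25ab9b38
  after D1: wrote 7B at 0x17 = 397e25ab9b382b
  after D2: wrote 5B at 0x0d = 7b33b9f058
query mem[0x11]=0x58, mem[0x08]=0x58, mem[0x1a]=0xab, mem[0x10]=0xf0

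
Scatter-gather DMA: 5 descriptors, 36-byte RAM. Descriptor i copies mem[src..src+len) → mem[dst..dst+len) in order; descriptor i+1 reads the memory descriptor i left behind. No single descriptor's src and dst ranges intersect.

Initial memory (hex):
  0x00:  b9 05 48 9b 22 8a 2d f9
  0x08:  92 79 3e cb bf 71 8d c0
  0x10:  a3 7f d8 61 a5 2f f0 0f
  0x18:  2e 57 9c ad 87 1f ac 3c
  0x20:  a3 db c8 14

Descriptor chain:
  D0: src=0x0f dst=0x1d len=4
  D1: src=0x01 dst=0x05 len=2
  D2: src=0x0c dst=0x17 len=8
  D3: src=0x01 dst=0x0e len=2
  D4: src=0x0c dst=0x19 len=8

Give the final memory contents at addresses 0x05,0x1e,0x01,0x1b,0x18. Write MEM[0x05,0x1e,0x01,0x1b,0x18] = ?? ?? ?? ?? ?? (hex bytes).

D0: mem[0x1d..0x20] <- [c0 a3 7f d8]
D1: mem[0x05..0x06] <- [05 48]
D2: mem[0x17..0x1e] <- [bf 71 8d c0 a3 7f d8 61]
D3: mem[0x0e..0x0f] <- [05 48]
D4: mem[0x19..0x20] <- [bf 71 05 48 a3 7f d8 61]
query mem[0x05]=0x05, mem[0x1e]=0x7f, mem[0x01]=0x05, mem[0x1b]=0x05, mem[0x18]=0x71

MEM[0x05,0x1e,0x01,0x1b,0x18] = 05 7f 05 05 71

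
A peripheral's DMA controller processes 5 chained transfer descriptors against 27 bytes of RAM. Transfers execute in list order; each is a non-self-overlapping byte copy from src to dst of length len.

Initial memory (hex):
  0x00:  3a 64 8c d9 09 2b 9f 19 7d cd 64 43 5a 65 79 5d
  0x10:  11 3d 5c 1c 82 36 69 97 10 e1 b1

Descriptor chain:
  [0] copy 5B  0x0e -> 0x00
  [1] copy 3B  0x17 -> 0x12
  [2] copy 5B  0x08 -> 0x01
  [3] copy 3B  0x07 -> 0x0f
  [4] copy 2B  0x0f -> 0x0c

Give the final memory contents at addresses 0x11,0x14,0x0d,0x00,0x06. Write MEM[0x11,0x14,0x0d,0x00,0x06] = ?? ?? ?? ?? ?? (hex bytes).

D0: mem[0x00..0x04] <- [79 5d 11 3d 5c]
D1: mem[0x12..0x14] <- [97 10 e1]
D2: mem[0x01..0x05] <- [7d cd 64 43 5a]
D3: mem[0x0f..0x11] <- [19 7d cd]
D4: mem[0x0c..0x0d] <- [19 7d]
query mem[0x11]=0xcd, mem[0x14]=0xe1, mem[0x0d]=0x7d, mem[0x00]=0x79, mem[0x06]=0x9f

MEM[0x11,0x14,0x0d,0x00,0x06] = cd e1 7d 79 9f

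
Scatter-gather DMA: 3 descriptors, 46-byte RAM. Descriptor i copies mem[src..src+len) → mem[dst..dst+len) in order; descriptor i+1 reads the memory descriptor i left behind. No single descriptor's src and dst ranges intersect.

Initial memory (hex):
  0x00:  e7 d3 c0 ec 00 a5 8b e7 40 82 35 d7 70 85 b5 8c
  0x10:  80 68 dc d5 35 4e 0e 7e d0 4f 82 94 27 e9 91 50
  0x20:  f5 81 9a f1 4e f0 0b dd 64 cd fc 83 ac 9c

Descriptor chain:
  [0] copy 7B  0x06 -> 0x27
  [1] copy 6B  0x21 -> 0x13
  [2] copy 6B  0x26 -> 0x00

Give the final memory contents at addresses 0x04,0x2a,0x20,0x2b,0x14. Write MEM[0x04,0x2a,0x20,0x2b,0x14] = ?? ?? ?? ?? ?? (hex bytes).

[0] 0x06->0x27 len=7 : 8b e7 40 82 35 d7 70
[1] 0x21->0x13 len=6 : 81 9a f1 4e f0 0b
[2] 0x26->0x00 len=6 : 0b 8b e7 40 82 35
query mem[0x04]=0x82, mem[0x2a]=0x82, mem[0x20]=0xf5, mem[0x2b]=0x35, mem[0x14]=0x9a

MEM[0x04,0x2a,0x20,0x2b,0x14] = 82 82 f5 35 9a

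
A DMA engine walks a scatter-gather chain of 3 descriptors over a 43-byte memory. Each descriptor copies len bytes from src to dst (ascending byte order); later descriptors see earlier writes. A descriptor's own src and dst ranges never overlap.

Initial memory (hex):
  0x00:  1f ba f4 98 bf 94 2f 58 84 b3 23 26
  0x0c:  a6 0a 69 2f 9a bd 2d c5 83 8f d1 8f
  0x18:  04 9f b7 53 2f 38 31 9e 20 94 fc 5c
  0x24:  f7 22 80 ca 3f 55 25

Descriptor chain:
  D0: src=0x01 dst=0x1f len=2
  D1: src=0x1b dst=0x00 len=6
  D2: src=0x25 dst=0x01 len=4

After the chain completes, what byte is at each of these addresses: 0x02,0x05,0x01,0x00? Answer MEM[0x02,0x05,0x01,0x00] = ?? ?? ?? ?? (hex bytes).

[0] 0x01->0x1f len=2 : ba f4
[1] 0x1b->0x00 len=6 : 53 2f 38 31 ba f4
[2] 0x25->0x01 len=4 : 22 80 ca 3f
query mem[0x02]=0x80, mem[0x05]=0xf4, mem[0x01]=0x22, mem[0x00]=0x53

MEM[0x02,0x05,0x01,0x00] = 80 f4 22 53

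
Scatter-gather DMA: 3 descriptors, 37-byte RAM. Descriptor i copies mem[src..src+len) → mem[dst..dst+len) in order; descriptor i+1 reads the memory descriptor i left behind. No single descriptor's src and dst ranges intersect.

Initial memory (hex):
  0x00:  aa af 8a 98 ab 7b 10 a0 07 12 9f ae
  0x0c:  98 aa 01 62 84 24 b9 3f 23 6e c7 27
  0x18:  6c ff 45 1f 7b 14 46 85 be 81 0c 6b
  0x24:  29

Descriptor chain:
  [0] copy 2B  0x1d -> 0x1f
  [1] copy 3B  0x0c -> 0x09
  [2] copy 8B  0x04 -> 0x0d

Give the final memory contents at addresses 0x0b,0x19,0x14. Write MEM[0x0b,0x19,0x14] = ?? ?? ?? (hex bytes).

#0 dst[0x1f+2] := {0x14,0x46}
#1 dst[0x09+3] := {0x98,0xaa,0x01}
#2 dst[0x0d+8] := {0xab,0x7b,0x10,0xa0,0x07,0x98,0xaa,0x01}
query mem[0x0b]=0x01, mem[0x19]=0xff, mem[0x14]=0x01

MEM[0x0b,0x19,0x14] = 01 ff 01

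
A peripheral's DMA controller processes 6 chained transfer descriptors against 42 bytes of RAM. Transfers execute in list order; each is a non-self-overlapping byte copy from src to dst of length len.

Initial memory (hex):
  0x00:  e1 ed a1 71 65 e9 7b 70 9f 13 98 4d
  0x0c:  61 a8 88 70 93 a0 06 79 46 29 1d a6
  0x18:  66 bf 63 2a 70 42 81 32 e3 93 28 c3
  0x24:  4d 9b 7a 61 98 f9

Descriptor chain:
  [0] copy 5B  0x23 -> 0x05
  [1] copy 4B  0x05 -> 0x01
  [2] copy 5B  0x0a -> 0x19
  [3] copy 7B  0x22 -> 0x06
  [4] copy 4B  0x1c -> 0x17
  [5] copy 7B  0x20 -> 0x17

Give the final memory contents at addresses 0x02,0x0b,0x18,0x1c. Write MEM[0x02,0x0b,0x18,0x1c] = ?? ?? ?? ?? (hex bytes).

MEM[0x02,0x0b,0x18,0x1c] = 4d 61 93 9b

D0: mem[0x05..0x09] <- [c3 4d 9b 7a 61]
D1: mem[0x01..0x04] <- [c3 4d 9b 7a]
D2: mem[0x19..0x1d] <- [98 4d 61 a8 88]
D3: mem[0x06..0x0c] <- [28 c3 4d 9b 7a 61 98]
D4: mem[0x17..0x1a] <- [a8 88 81 32]
D5: mem[0x17..0x1d] <- [e3 93 28 c3 4d 9b 7a]
query mem[0x02]=0x4d, mem[0x0b]=0x61, mem[0x18]=0x93, mem[0x1c]=0x9b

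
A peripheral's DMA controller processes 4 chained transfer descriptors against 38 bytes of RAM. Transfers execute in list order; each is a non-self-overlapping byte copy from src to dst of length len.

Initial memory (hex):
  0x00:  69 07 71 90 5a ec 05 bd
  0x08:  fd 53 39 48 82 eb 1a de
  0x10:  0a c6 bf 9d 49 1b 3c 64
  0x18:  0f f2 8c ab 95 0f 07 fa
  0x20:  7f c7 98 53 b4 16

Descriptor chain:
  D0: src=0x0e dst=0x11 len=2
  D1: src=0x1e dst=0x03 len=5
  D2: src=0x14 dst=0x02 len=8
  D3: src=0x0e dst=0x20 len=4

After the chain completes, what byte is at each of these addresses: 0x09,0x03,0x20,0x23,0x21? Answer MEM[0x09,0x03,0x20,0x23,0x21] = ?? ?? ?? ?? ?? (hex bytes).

MEM[0x09,0x03,0x20,0x23,0x21] = ab 1b 1a 1a de

D0: mem[0x11..0x12] <- [1a de]
D1: mem[0x03..0x07] <- [07 fa 7f c7 98]
D2: mem[0x02..0x09] <- [49 1b 3c 64 0f f2 8c ab]
D3: mem[0x20..0x23] <- [1a de 0a 1a]
query mem[0x09]=0xab, mem[0x03]=0x1b, mem[0x20]=0x1a, mem[0x23]=0x1a, mem[0x21]=0xde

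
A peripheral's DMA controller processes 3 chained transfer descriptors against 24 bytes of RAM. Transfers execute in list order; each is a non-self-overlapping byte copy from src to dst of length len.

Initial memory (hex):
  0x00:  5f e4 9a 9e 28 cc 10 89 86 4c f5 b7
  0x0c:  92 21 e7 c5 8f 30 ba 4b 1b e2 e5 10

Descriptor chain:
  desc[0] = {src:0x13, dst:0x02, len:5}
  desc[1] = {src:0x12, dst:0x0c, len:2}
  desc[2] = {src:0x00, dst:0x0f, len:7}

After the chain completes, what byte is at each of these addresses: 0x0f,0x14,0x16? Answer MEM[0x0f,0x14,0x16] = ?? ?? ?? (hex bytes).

MEM[0x0f,0x14,0x16] = 5f e5 e5

[0] 0x13->0x02 len=5 : 4b 1b e2 e5 10
[1] 0x12->0x0c len=2 : ba 4b
[2] 0x00->0x0f len=7 : 5f e4 4b 1b e2 e5 10
query mem[0x0f]=0x5f, mem[0x14]=0xe5, mem[0x16]=0xe5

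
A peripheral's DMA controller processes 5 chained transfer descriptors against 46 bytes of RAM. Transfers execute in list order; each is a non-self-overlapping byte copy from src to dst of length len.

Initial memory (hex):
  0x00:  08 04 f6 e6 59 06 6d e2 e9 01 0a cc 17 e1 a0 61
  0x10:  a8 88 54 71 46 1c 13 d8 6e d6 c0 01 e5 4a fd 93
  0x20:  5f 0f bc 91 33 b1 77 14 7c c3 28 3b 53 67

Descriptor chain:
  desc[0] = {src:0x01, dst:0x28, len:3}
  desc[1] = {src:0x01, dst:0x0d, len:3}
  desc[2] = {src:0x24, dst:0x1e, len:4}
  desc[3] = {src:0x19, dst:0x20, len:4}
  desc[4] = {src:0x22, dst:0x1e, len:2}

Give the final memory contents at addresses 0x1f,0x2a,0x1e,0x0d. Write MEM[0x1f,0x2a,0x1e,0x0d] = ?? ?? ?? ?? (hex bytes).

MEM[0x1f,0x2a,0x1e,0x0d] = e5 e6 01 04

D0: mem[0x28..0x2a] <- [04 f6 e6]
D1: mem[0x0d..0x0f] <- [04 f6 e6]
D2: mem[0x1e..0x21] <- [33 b1 77 14]
D3: mem[0x20..0x23] <- [d6 c0 01 e5]
D4: mem[0x1e..0x1f] <- [01 e5]
query mem[0x1f]=0xe5, mem[0x2a]=0xe6, mem[0x1e]=0x01, mem[0x0d]=0x04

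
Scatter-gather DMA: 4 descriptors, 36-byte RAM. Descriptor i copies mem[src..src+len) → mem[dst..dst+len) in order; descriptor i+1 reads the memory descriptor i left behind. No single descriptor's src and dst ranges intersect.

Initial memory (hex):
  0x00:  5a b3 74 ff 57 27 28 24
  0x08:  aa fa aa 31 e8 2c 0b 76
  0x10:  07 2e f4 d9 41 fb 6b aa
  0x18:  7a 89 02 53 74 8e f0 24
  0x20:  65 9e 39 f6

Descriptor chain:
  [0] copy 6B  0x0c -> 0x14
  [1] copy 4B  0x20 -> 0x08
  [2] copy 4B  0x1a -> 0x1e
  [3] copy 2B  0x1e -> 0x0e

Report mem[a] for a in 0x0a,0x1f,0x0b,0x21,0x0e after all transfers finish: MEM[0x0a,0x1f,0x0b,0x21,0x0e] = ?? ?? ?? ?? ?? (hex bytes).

[0] 0x0c->0x14 len=6 : e8 2c 0b 76 07 2e
[1] 0x20->0x08 len=4 : 65 9e 39 f6
[2] 0x1a->0x1e len=4 : 02 53 74 8e
[3] 0x1e->0x0e len=2 : 02 53
query mem[0x0a]=0x39, mem[0x1f]=0x53, mem[0x0b]=0xf6, mem[0x21]=0x8e, mem[0x0e]=0x02

MEM[0x0a,0x1f,0x0b,0x21,0x0e] = 39 53 f6 8e 02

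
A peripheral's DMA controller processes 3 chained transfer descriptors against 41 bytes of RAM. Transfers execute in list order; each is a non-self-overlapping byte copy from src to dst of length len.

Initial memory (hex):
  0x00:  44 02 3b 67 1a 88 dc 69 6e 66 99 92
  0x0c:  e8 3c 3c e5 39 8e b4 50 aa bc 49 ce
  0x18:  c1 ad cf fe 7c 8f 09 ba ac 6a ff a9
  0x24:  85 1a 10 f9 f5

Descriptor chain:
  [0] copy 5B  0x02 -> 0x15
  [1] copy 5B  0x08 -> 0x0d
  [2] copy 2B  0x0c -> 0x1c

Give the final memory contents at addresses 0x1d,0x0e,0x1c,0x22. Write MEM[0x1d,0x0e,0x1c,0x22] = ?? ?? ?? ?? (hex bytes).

MEM[0x1d,0x0e,0x1c,0x22] = 6e 66 e8 ff

[0] 0x02->0x15 len=5 : 3b 67 1a 88 dc
[1] 0x08->0x0d len=5 : 6e 66 99 92 e8
[2] 0x0c->0x1c len=2 : e8 6e
query mem[0x1d]=0x6e, mem[0x0e]=0x66, mem[0x1c]=0xe8, mem[0x22]=0xff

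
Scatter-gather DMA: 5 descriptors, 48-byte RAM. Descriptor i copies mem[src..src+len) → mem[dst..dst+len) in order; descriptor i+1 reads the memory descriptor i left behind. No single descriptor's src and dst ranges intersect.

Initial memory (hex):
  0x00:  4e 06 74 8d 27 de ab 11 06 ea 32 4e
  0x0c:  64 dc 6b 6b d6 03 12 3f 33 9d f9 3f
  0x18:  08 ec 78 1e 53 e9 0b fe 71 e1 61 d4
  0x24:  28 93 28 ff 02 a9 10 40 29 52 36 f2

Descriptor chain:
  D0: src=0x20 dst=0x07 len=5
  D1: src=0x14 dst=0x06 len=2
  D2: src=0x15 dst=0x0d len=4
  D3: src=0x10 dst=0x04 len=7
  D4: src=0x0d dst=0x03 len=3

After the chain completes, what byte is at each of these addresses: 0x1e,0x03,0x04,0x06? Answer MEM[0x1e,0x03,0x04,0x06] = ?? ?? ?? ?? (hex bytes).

[0] 0x20->0x07 len=5 : 71 e1 61 d4 28
[1] 0x14->0x06 len=2 : 33 9d
[2] 0x15->0x0d len=4 : 9d f9 3f 08
[3] 0x10->0x04 len=7 : 08 03 12 3f 33 9d f9
[4] 0x0d->0x03 len=3 : 9d f9 3f
query mem[0x1e]=0x0b, mem[0x03]=0x9d, mem[0x04]=0xf9, mem[0x06]=0x12

MEM[0x1e,0x03,0x04,0x06] = 0b 9d f9 12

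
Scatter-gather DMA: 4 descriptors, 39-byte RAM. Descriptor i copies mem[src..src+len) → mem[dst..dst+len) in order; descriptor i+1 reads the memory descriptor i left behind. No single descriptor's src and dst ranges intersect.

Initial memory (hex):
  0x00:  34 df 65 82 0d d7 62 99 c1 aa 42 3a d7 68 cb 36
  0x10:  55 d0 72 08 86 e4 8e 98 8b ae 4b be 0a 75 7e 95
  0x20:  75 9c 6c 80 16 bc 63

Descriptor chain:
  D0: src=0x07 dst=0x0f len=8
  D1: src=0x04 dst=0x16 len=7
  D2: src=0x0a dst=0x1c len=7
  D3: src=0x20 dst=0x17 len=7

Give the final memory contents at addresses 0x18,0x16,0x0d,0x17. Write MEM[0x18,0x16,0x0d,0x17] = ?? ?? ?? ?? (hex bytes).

MEM[0x18,0x16,0x0d,0x17] = 99 0d 68 cb

#0 dst[0x0f+8] := {0x99,0xc1,0xaa,0x42,0x3a,0xd7,0x68,0xcb}
#1 dst[0x16+7] := {0x0d,0xd7,0x62,0x99,0xc1,0xaa,0x42}
#2 dst[0x1c+7] := {0x42,0x3a,0xd7,0x68,0xcb,0x99,0xc1}
#3 dst[0x17+7] := {0xcb,0x99,0xc1,0x80,0x16,0xbc,0x63}
query mem[0x18]=0x99, mem[0x16]=0x0d, mem[0x0d]=0x68, mem[0x17]=0xcb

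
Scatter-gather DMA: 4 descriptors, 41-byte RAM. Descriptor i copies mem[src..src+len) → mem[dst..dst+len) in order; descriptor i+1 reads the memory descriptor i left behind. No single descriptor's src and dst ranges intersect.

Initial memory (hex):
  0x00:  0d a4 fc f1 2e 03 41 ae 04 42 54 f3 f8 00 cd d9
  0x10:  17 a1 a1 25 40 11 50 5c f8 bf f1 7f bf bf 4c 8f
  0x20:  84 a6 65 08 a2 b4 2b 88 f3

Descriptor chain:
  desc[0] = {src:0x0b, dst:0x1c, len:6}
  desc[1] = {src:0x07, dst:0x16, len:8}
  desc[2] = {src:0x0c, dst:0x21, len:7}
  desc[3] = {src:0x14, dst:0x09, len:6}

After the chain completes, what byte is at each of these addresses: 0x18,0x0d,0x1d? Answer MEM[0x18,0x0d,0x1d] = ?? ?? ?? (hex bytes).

MEM[0x18,0x0d,0x1d] = 42 42 cd

[0] 0x0b->0x1c len=6 : f3 f8 00 cd d9 17
[1] 0x07->0x16 len=8 : ae 04 42 54 f3 f8 00 cd
[2] 0x0c->0x21 len=7 : f8 00 cd d9 17 a1 a1
[3] 0x14->0x09 len=6 : 40 11 ae 04 42 54
query mem[0x18]=0x42, mem[0x0d]=0x42, mem[0x1d]=0xcd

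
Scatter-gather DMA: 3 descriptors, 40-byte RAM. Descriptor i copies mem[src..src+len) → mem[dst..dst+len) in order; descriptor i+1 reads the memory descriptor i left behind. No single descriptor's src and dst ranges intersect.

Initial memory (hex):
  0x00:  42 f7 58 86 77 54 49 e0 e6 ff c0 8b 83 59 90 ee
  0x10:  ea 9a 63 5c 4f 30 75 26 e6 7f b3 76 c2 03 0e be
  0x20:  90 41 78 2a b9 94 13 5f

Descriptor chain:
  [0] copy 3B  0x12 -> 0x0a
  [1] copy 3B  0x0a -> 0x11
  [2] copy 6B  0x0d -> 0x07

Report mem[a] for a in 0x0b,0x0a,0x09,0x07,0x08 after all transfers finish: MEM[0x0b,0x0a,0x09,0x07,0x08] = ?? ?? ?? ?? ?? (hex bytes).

MEM[0x0b,0x0a,0x09,0x07,0x08] = 63 ea ee 59 90

D0: mem[0x0a..0x0c] <- [63 5c 4f]
D1: mem[0x11..0x13] <- [63 5c 4f]
D2: mem[0x07..0x0c] <- [59 90 ee ea 63 5c]
query mem[0x0b]=0x63, mem[0x0a]=0xea, mem[0x09]=0xee, mem[0x07]=0x59, mem[0x08]=0x90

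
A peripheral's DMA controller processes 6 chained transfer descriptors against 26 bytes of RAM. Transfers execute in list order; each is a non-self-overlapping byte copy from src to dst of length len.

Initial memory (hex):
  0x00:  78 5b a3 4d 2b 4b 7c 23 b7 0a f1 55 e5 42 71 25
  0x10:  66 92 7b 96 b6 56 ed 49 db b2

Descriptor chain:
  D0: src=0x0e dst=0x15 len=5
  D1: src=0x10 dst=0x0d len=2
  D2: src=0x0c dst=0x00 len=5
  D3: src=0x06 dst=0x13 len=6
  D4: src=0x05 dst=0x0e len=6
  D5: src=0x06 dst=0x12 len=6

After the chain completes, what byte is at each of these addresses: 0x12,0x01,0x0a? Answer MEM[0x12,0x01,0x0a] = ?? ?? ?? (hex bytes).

[0] 0x0e->0x15 len=5 : 71 25 66 92 7b
[1] 0x10->0x0d len=2 : 66 92
[2] 0x0c->0x00 len=5 : e5 66 92 25 66
[3] 0x06->0x13 len=6 : 7c 23 b7 0a f1 55
[4] 0x05->0x0e len=6 : 4b 7c 23 b7 0a f1
[5] 0x06->0x12 len=6 : 7c 23 b7 0a f1 55
query mem[0x12]=0x7c, mem[0x01]=0x66, mem[0x0a]=0xf1

MEM[0x12,0x01,0x0a] = 7c 66 f1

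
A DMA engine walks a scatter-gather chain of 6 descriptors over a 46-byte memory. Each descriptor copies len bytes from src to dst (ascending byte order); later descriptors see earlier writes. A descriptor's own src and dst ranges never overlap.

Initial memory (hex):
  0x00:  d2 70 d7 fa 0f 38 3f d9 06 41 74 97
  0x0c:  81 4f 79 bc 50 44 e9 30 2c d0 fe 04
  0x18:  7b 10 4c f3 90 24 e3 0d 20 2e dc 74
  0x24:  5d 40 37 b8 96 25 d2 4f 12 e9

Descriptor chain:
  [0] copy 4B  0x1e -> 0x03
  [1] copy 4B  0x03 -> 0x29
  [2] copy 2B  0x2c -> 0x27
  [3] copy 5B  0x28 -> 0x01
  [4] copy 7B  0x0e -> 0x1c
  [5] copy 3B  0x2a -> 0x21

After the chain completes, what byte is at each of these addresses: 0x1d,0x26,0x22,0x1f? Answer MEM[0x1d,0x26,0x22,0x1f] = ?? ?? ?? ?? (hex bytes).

[0] 0x1e->0x03 len=4 : e3 0d 20 2e
[1] 0x03->0x29 len=4 : e3 0d 20 2e
[2] 0x2c->0x27 len=2 : 2e e9
[3] 0x28->0x01 len=5 : e9 e3 0d 20 2e
[4] 0x0e->0x1c len=7 : 79 bc 50 44 e9 30 2c
[5] 0x2a->0x21 len=3 : 0d 20 2e
query mem[0x1d]=0xbc, mem[0x26]=0x37, mem[0x22]=0x20, mem[0x1f]=0x44

MEM[0x1d,0x26,0x22,0x1f] = bc 37 20 44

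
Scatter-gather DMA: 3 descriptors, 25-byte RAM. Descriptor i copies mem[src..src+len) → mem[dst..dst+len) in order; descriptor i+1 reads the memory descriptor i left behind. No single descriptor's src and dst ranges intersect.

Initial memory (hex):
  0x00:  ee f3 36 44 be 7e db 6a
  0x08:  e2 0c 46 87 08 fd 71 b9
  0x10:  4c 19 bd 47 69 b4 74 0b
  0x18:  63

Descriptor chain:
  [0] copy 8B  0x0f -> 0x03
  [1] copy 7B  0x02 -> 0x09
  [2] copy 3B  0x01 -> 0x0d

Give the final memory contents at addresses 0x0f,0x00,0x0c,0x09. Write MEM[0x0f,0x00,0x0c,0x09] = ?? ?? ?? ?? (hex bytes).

#0 dst[0x03+8] := {0xb9,0x4c,0x19,0xbd,0x47,0x69,0xb4,0x74}
#1 dst[0x09+7] := {0x36,0xb9,0x4c,0x19,0xbd,0x47,0x69}
#2 dst[0x0d+3] := {0xf3,0x36,0xb9}
query mem[0x0f]=0xb9, mem[0x00]=0xee, mem[0x0c]=0x19, mem[0x09]=0x36

MEM[0x0f,0x00,0x0c,0x09] = b9 ee 19 36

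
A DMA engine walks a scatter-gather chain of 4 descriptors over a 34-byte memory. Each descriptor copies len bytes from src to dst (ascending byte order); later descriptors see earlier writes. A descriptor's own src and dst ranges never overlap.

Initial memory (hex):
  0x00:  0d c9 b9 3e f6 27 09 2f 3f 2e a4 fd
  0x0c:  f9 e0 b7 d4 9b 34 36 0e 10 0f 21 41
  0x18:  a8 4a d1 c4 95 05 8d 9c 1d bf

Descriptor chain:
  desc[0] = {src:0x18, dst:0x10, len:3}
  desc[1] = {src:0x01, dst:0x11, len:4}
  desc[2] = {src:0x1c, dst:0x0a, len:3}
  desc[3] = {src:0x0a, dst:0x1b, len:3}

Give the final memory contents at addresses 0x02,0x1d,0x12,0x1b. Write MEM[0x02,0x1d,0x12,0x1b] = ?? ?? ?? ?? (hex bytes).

D0: mem[0x10..0x12] <- [a8 4a d1]
D1: mem[0x11..0x14] <- [c9 b9 3e f6]
D2: mem[0x0a..0x0c] <- [95 05 8d]
D3: mem[0x1b..0x1d] <- [95 05 8d]
query mem[0x02]=0xb9, mem[0x1d]=0x8d, mem[0x12]=0xb9, mem[0x1b]=0x95

MEM[0x02,0x1d,0x12,0x1b] = b9 8d b9 95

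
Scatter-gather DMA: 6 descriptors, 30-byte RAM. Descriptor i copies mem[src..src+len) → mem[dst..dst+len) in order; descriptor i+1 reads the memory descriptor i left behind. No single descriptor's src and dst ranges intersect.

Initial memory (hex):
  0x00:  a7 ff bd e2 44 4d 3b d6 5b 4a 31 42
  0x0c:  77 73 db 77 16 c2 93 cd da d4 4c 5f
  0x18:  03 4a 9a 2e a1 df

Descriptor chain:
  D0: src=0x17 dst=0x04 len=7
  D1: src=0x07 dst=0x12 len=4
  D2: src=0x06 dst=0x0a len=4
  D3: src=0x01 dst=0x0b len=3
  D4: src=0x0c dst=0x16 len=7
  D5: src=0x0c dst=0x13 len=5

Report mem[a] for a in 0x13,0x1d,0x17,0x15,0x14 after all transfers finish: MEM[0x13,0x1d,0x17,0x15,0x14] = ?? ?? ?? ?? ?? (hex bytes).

[0] 0x17->0x04 len=7 : 5f 03 4a 9a 2e a1 df
[1] 0x07->0x12 len=4 : 9a 2e a1 df
[2] 0x06->0x0a len=4 : 4a 9a 2e a1
[3] 0x01->0x0b len=3 : ff bd e2
[4] 0x0c->0x16 len=7 : bd e2 db 77 16 c2 9a
[5] 0x0c->0x13 len=5 : bd e2 db 77 16
query mem[0x13]=0xbd, mem[0x1d]=0xdf, mem[0x17]=0x16, mem[0x15]=0xdb, mem[0x14]=0xe2

MEM[0x13,0x1d,0x17,0x15,0x14] = bd df 16 db e2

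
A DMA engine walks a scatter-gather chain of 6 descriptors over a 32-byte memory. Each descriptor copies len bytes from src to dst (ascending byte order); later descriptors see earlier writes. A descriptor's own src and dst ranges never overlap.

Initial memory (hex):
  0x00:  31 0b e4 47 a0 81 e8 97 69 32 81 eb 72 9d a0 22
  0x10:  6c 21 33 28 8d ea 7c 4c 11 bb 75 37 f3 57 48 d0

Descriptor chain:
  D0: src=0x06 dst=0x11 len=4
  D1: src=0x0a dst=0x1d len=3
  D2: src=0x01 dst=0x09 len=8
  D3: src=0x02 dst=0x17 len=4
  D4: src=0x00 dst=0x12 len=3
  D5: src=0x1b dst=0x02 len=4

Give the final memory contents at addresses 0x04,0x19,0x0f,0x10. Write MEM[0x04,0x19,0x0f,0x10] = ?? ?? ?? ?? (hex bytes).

  after D0: wrote 4B at 0x11 = e8976932
  after D1: wrote 3B at 0x1d = 81eb72
  after D2: wrote 8B at 0x09 = 0be447a081e89769
  after D3: wrote 4B at 0x17 = e447a081
  after D4: wrote 3B at 0x12 = 310be4
  after D5: wrote 4B at 0x02 = 37f381eb
query mem[0x04]=0x81, mem[0x19]=0xa0, mem[0x0f]=0x97, mem[0x10]=0x69

MEM[0x04,0x19,0x0f,0x10] = 81 a0 97 69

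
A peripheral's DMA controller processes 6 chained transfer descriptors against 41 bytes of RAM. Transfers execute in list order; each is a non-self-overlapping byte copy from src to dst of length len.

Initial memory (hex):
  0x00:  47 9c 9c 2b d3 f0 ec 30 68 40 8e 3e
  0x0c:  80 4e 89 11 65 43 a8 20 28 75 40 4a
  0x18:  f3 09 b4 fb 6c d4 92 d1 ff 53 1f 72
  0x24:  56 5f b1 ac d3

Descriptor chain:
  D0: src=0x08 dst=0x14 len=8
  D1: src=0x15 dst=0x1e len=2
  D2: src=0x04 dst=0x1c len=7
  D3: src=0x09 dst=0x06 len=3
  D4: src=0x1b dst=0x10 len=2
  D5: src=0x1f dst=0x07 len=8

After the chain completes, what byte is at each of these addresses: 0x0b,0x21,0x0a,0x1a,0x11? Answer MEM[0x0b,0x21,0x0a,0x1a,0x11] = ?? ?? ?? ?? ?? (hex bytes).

D0: mem[0x14..0x1b] <- [68 40 8e 3e 80 4e 89 11]
D1: mem[0x1e..0x1f] <- [40 8e]
D2: mem[0x1c..0x22] <- [d3 f0 ec 30 68 40 8e]
D3: mem[0x06..0x08] <- [40 8e 3e]
D4: mem[0x10..0x11] <- [11 d3]
D5: mem[0x07..0x0e] <- [30 68 40 8e 72 56 5f b1]
query mem[0x0b]=0x72, mem[0x21]=0x40, mem[0x0a]=0x8e, mem[0x1a]=0x89, mem[0x11]=0xd3

MEM[0x0b,0x21,0x0a,0x1a,0x11] = 72 40 8e 89 d3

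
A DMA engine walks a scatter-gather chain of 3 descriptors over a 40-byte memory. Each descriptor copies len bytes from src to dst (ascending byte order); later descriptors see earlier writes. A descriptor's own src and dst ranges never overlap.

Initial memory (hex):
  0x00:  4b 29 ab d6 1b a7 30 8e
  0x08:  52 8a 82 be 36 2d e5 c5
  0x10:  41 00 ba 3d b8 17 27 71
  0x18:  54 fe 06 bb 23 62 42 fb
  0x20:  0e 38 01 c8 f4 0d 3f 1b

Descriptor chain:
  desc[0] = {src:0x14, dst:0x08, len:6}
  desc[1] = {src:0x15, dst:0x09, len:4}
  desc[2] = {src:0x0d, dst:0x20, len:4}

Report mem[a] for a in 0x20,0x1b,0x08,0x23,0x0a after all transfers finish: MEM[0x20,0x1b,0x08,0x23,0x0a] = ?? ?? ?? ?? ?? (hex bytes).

#0 dst[0x08+6] := {0xb8,0x17,0x27,0x71,0x54,0xfe}
#1 dst[0x09+4] := {0x17,0x27,0x71,0x54}
#2 dst[0x20+4] := {0xfe,0xe5,0xc5,0x41}
query mem[0x20]=0xfe, mem[0x1b]=0xbb, mem[0x08]=0xb8, mem[0x23]=0x41, mem[0x0a]=0x27

MEM[0x20,0x1b,0x08,0x23,0x0a] = fe bb b8 41 27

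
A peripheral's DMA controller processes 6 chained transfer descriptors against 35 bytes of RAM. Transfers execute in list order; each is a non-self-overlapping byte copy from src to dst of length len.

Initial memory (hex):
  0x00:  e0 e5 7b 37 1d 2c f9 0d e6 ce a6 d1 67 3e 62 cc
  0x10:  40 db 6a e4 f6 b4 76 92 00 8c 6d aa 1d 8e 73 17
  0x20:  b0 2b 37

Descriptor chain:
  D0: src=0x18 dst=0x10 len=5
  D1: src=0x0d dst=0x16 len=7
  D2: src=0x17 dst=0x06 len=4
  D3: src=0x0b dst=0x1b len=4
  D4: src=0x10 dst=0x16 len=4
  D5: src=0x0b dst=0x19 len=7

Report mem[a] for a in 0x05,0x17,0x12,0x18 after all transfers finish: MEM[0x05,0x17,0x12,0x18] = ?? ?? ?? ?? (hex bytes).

MEM[0x05,0x17,0x12,0x18] = 2c 8c 6d 6d

#0 dst[0x10+5] := {0x00,0x8c,0x6d,0xaa,0x1d}
#1 dst[0x16+7] := {0x3e,0x62,0xcc,0x00,0x8c,0x6d,0xaa}
#2 dst[0x06+4] := {0x62,0xcc,0x00,0x8c}
#3 dst[0x1b+4] := {0xd1,0x67,0x3e,0x62}
#4 dst[0x16+4] := {0x00,0x8c,0x6d,0xaa}
#5 dst[0x19+7] := {0xd1,0x67,0x3e,0x62,0xcc,0x00,0x8c}
query mem[0x05]=0x2c, mem[0x17]=0x8c, mem[0x12]=0x6d, mem[0x18]=0x6d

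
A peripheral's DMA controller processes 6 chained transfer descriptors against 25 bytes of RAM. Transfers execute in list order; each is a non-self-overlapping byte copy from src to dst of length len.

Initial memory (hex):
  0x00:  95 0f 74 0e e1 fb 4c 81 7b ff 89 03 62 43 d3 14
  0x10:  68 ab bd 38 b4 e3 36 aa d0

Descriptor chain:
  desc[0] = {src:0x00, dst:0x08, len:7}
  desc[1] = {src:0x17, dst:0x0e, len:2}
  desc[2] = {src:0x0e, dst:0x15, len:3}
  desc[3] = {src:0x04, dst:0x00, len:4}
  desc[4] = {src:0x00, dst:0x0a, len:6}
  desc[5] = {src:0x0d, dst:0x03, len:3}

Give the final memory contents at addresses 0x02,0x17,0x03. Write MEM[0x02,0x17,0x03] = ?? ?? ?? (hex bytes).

[0] 0x00->0x08 len=7 : 95 0f 74 0e e1 fb 4c
[1] 0x17->0x0e len=2 : aa d0
[2] 0x0e->0x15 len=3 : aa d0 68
[3] 0x04->0x00 len=4 : e1 fb 4c 81
[4] 0x00->0x0a len=6 : e1 fb 4c 81 e1 fb
[5] 0x0d->0x03 len=3 : 81 e1 fb
query mem[0x02]=0x4c, mem[0x17]=0x68, mem[0x03]=0x81

MEM[0x02,0x17,0x03] = 4c 68 81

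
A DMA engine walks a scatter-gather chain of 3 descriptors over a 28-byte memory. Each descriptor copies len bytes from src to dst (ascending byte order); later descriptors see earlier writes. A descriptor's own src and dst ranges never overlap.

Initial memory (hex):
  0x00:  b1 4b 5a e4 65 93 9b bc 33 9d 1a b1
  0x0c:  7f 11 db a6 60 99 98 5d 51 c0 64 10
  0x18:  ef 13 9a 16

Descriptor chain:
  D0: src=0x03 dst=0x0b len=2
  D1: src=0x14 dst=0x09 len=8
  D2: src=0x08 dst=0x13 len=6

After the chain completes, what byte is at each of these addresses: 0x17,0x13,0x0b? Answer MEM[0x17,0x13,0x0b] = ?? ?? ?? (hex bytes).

MEM[0x17,0x13,0x0b] = 10 33 64

[0] 0x03->0x0b len=2 : e4 65
[1] 0x14->0x09 len=8 : 51 c0 64 10 ef 13 9a 16
[2] 0x08->0x13 len=6 : 33 51 c0 64 10 ef
query mem[0x17]=0x10, mem[0x13]=0x33, mem[0x0b]=0x64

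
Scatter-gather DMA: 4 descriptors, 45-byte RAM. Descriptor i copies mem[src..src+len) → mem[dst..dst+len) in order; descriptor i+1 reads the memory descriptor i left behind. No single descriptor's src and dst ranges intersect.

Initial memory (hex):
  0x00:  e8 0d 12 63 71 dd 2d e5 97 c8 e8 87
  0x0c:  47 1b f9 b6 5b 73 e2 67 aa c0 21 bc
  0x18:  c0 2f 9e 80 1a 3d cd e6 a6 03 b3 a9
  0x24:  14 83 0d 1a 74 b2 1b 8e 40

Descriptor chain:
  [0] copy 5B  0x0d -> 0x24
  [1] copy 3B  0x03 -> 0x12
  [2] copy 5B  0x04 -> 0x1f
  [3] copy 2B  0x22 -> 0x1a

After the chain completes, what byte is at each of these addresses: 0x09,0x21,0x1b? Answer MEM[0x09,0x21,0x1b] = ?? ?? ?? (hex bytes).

D0: mem[0x24..0x28] <- [1b f9 b6 5b 73]
D1: mem[0x12..0x14] <- [63 71 dd]
D2: mem[0x1f..0x23] <- [71 dd 2d e5 97]
D3: mem[0x1a..0x1b] <- [e5 97]
query mem[0x09]=0xc8, mem[0x21]=0x2d, mem[0x1b]=0x97

MEM[0x09,0x21,0x1b] = c8 2d 97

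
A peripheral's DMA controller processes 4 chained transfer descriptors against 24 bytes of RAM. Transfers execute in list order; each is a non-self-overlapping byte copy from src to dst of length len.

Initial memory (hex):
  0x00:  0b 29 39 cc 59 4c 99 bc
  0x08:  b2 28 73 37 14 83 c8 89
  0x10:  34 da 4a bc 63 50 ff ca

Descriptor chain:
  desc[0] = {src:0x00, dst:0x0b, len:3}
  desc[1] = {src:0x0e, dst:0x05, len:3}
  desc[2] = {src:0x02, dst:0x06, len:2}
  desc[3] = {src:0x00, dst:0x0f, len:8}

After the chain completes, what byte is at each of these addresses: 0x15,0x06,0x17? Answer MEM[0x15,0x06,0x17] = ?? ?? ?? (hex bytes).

D0: mem[0x0b..0x0d] <- [0b 29 39]
D1: mem[0x05..0x07] <- [c8 89 34]
D2: mem[0x06..0x07] <- [39 cc]
D3: mem[0x0f..0x16] <- [0b 29 39 cc 59 c8 39 cc]
query mem[0x15]=0x39, mem[0x06]=0x39, mem[0x17]=0xca

MEM[0x15,0x06,0x17] = 39 39 ca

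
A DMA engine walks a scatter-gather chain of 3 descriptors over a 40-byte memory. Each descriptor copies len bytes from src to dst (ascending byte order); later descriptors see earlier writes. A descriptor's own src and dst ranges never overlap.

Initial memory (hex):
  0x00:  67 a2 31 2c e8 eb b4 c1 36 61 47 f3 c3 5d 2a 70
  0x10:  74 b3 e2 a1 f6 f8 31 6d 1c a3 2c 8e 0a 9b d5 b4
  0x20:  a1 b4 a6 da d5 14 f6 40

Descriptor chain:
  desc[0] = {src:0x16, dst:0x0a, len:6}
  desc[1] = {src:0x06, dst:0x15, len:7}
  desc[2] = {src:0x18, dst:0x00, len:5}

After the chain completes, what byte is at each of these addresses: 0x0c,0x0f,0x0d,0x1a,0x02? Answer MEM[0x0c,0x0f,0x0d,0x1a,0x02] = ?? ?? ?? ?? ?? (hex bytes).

D0: mem[0x0a..0x0f] <- [31 6d 1c a3 2c 8e]
D1: mem[0x15..0x1b] <- [b4 c1 36 61 31 6d 1c]
D2: mem[0x00..0x04] <- [61 31 6d 1c 0a]
query mem[0x0c]=0x1c, mem[0x0f]=0x8e, mem[0x0d]=0xa3, mem[0x1a]=0x6d, mem[0x02]=0x6d

MEM[0x0c,0x0f,0x0d,0x1a,0x02] = 1c 8e a3 6d 6d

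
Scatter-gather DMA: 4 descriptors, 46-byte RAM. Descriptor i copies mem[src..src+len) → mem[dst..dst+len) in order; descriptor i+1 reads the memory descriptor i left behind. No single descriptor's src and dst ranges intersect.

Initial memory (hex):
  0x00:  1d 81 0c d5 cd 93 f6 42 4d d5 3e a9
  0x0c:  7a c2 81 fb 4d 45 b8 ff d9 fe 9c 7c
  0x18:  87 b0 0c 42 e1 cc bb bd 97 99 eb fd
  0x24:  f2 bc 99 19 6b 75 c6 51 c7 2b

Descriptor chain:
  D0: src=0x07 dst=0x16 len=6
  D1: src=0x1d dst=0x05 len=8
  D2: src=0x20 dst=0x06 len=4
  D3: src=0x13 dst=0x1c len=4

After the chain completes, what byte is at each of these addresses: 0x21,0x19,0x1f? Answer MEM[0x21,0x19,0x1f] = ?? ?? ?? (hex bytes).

#0 dst[0x16+6] := {0x42,0x4d,0xd5,0x3e,0xa9,0x7a}
#1 dst[0x05+8] := {0xcc,0xbb,0xbd,0x97,0x99,0xeb,0xfd,0xf2}
#2 dst[0x06+4] := {0x97,0x99,0xeb,0xfd}
#3 dst[0x1c+4] := {0xff,0xd9,0xfe,0x42}
query mem[0x21]=0x99, mem[0x19]=0x3e, mem[0x1f]=0x42

MEM[0x21,0x19,0x1f] = 99 3e 42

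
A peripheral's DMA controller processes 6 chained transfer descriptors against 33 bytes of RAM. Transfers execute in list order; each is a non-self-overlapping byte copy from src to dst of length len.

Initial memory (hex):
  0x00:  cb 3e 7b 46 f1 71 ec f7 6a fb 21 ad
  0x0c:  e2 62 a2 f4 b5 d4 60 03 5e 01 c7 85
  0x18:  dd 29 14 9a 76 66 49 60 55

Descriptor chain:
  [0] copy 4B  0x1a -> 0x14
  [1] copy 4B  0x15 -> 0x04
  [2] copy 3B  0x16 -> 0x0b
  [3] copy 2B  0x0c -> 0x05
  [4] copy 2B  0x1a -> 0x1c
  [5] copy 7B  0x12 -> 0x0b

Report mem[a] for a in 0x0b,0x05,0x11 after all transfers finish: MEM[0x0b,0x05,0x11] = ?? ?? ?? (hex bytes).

#0 dst[0x14+4] := {0x14,0x9a,0x76,0x66}
#1 dst[0x04+4] := {0x9a,0x76,0x66,0xdd}
#2 dst[0x0b+3] := {0x76,0x66,0xdd}
#3 dst[0x05+2] := {0x66,0xdd}
#4 dst[0x1c+2] := {0x14,0x9a}
#5 dst[0x0b+7] := {0x60,0x03,0x14,0x9a,0x76,0x66,0xdd}
query mem[0x0b]=0x60, mem[0x05]=0x66, mem[0x11]=0xdd

MEM[0x0b,0x05,0x11] = 60 66 dd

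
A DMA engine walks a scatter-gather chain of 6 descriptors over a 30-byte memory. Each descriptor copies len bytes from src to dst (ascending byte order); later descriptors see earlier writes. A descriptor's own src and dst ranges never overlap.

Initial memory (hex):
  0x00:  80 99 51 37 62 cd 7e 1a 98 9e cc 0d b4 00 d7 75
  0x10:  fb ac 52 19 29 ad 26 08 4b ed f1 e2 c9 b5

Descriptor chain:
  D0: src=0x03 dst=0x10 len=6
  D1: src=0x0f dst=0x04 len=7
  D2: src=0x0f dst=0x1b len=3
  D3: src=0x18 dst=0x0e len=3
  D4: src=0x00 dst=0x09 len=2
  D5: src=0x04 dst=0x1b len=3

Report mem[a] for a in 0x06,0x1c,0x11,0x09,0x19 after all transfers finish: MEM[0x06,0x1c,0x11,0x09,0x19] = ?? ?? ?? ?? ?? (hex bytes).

[0] 0x03->0x10 len=6 : 37 62 cd 7e 1a 98
[1] 0x0f->0x04 len=7 : 75 37 62 cd 7e 1a 98
[2] 0x0f->0x1b len=3 : 75 37 62
[3] 0x18->0x0e len=3 : 4b ed f1
[4] 0x00->0x09 len=2 : 80 99
[5] 0x04->0x1b len=3 : 75 37 62
query mem[0x06]=0x62, mem[0x1c]=0x37, mem[0x11]=0x62, mem[0x09]=0x80, mem[0x19]=0xed

MEM[0x06,0x1c,0x11,0x09,0x19] = 62 37 62 80 ed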